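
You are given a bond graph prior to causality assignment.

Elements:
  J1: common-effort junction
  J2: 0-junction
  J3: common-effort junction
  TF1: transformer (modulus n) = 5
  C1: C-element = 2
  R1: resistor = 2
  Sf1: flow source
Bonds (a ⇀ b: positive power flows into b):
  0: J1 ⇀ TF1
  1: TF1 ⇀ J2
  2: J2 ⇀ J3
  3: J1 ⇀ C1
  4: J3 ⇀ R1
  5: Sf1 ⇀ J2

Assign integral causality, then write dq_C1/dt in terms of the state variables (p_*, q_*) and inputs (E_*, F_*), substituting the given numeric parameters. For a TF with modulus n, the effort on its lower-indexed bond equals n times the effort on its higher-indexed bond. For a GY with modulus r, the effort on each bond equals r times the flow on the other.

dq_C1/dt = F_Sf1/5 - q_C1/100

β5 →Sf1  (Sf1 fixes flow; stroke at Sf1)
β3 →J1  (C1 outputs effort q/C1)
β0 →TF1  (J1 effort already set via bond 3)
β1 →J2  (TF TF1: opposite of bond 0)
β2 →J3  (J2: bond 1 brought effort, rest push out)
β4 →R1  (J3 effort already set via bond 2)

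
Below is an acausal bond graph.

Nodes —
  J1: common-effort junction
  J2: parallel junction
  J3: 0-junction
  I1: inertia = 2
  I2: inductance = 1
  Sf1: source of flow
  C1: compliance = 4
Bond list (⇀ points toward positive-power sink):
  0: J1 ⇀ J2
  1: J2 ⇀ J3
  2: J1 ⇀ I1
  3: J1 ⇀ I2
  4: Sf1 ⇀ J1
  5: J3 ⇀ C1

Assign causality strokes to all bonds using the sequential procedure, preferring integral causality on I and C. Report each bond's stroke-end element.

bond 4 stroke at Sf1  (Sf1 (Sf) sets flow on bond)
bond 2 stroke at I1  (prefer integral on I1)
bond 3 stroke at I2  (prefer integral on I2)
bond 0 stroke at J1  (J1: last free bond brings effort in)
bond 1 stroke at J2  (closing 0-jn rule on J2)
bond 5 stroke at J3  (J3: last free bond brings effort in)

bond 0 |J1
bond 1 |J2
bond 2 |I1
bond 3 |I2
bond 4 |Sf1
bond 5 |J3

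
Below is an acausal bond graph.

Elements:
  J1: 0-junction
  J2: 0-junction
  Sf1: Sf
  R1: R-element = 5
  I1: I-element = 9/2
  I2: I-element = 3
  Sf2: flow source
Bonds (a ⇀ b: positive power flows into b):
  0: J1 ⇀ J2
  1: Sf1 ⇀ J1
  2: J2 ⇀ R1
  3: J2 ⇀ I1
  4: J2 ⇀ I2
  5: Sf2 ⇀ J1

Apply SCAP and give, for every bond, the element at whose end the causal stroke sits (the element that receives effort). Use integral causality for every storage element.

#1 →Sf1  (Sf1 (Sf) sets flow on bond)
#5 →Sf2  (Sf2: flow source, stroke at near end)
#0 →J1  (J1: last free bond brings effort in)
#3 →I1  (prefer integral on I1)
#4 →I2  (I2 integral (f out))
#2 →J2  (J2 needs exactly one e-in)

β0 |J1
β1 |Sf1
β2 |J2
β3 |I1
β4 |I2
β5 |Sf2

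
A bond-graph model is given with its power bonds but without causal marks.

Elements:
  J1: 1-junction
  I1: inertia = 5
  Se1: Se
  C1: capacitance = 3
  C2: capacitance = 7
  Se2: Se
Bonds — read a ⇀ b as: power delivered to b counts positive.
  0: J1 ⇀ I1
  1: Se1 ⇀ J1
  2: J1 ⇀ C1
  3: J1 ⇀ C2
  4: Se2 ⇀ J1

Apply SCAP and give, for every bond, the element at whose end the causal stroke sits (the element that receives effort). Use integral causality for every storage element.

β1 →J1  (source Se1 imposes e)
β4 →J1  (Se2 fixes effort; stroke away)
β0 →I1  (prefer integral on I1)
β2 →J1  (1-jn J1 has f-setter on 0)
β3 →J1  (J1 flow already set via bond 0)

b0 stroke at I1
b1 stroke at J1
b2 stroke at J1
b3 stroke at J1
b4 stroke at J1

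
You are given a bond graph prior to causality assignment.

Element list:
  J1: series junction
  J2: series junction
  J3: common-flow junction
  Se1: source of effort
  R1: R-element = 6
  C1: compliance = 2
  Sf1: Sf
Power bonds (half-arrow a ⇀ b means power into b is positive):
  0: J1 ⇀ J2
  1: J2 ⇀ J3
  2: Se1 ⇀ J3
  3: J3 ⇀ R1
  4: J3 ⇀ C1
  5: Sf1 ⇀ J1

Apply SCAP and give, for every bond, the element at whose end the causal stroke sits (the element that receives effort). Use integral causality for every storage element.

bond 2 |J3  (Se1 (Se) sets effort on bond)
bond 5 |Sf1  (Sf1: flow source, stroke at near end)
bond 0 |J1  (J1: bond 5 brought flow, rest push out)
bond 1 |J2  (1-jn J2 has f-setter on 0)
bond 3 |J3  (common-f at J3 fixed by 1)
bond 4 |J3  (common-f at J3 fixed by 1)

bond 0 stroke at J1
bond 1 stroke at J2
bond 2 stroke at J3
bond 3 stroke at J3
bond 4 stroke at J3
bond 5 stroke at Sf1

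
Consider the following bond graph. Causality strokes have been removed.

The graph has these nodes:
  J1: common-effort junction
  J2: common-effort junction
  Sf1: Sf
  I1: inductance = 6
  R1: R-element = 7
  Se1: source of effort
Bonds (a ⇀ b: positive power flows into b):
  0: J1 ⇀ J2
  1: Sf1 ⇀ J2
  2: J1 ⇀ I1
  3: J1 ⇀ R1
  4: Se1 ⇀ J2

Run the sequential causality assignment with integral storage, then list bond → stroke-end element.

bond 1 →Sf1  (source Sf1 imposes f)
bond 4 →J2  (source Se1 imposes e)
bond 0 →J1  (J2: bond 4 brought effort, rest push out)
bond 2 →I1  (J1 effort already set via bond 0)
bond 3 →R1  (0-jn J1 has e-setter on 0)

β0 stroke at J1
β1 stroke at Sf1
β2 stroke at I1
β3 stroke at R1
β4 stroke at J2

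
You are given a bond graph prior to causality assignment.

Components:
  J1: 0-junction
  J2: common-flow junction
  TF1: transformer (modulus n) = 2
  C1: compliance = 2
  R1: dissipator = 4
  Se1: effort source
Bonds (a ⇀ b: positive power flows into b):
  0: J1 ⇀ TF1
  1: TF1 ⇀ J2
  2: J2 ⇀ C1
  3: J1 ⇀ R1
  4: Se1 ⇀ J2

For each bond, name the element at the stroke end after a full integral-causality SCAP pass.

bond 4 →J2  (Se1 (Se) sets effort on bond)
bond 2 →J2  (C1 integral (e out))
bond 1 →TF1  (J2 needs exactly one f-in)
bond 0 →J1  (TF1: transformer flips bond 1)
bond 3 →R1  (0-jn J1 has e-setter on 0)

#0 stroke at J1
#1 stroke at TF1
#2 stroke at J2
#3 stroke at R1
#4 stroke at J2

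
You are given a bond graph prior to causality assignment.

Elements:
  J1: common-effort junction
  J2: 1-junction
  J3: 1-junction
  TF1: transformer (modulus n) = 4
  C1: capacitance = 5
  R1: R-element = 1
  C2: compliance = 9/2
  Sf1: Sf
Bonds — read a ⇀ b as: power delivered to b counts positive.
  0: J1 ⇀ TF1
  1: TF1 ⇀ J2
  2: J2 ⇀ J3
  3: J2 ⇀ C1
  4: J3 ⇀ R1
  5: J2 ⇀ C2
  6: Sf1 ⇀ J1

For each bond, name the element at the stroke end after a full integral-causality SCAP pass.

#0 stroke→J1
#1 stroke→TF1
#2 stroke→J2
#3 stroke→J2
#4 stroke→J3
#5 stroke→J2
#6 stroke→Sf1

#6 |Sf1  (Sf1: flow source, stroke at near end)
#0 |J1  (closing 0-jn rule on J1)
#1 |TF1  (TF TF1: opposite of bond 0)
#2 |J2  (J2: bond 1 brought flow, rest push out)
#3 |J2  (1-jn J2 has f-setter on 1)
#5 |J2  (J2: bond 1 brought flow, rest push out)
#4 |J3  (1-jn J3 has f-setter on 2)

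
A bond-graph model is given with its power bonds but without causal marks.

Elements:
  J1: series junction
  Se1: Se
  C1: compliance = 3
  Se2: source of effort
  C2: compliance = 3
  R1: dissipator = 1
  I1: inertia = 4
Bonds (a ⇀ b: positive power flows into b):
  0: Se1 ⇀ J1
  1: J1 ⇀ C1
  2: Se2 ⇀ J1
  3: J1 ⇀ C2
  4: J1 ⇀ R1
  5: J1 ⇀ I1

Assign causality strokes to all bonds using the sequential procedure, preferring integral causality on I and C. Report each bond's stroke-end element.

bond 0 →J1
bond 1 →J1
bond 2 →J1
bond 3 →J1
bond 4 →J1
bond 5 →I1

b0 |J1  (Se1 fixes effort; stroke away)
b2 |J1  (Se2: effort source, stroke at far end)
b1 |J1  (C1 outputs effort q/C1)
b3 |J1  (C2: C, integral causality)
b5 |I1  (I1 integral (f out))
b4 |J1  (1-jn J1 has f-setter on 5)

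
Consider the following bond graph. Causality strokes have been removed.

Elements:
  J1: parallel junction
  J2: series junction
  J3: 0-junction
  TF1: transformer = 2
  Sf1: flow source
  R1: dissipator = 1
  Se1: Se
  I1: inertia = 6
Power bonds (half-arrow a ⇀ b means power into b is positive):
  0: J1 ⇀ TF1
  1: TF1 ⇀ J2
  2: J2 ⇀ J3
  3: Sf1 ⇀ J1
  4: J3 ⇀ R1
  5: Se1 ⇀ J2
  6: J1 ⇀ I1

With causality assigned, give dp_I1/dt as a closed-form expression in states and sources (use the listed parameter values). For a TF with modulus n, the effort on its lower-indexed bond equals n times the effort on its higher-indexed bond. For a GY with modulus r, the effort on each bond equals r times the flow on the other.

dp_I1/dt = -2*E_Se1 + 4*F_Sf1 - 2*p_I1/3

β3 stroke→Sf1  (Sf1 (Sf) sets flow on bond)
β5 stroke→J2  (Se1 fixes effort; stroke away)
β6 stroke→I1  (prefer integral on I1)
β0 stroke→J1  (J1: last free bond brings effort in)
β1 stroke→TF1  (through TF1, causality passes straight; one stroke at TF1)
β2 stroke→J2  (J2: bond 1 brought flow, rest push out)
β4 stroke→J3  (closing 0-jn rule on J3)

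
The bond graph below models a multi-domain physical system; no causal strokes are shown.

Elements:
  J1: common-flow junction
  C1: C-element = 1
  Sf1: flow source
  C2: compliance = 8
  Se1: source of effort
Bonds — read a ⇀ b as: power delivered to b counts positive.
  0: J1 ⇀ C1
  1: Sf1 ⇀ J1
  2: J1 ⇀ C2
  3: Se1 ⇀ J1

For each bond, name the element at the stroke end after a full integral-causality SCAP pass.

β1 →Sf1  (source Sf1 imposes f)
β3 →J1  (Se1 (Se) sets effort on bond)
β0 →J1  (1-jn J1 has f-setter on 1)
β2 →J1  (J1: bond 1 brought flow, rest push out)

#0 |J1
#1 |Sf1
#2 |J1
#3 |J1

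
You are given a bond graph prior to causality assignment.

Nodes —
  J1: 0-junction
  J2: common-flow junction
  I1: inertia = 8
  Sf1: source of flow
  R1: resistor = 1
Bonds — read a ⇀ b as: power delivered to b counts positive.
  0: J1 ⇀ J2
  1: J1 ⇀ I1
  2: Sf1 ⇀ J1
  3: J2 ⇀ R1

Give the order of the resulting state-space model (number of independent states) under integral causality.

bond 2 stroke→Sf1  (source Sf1 imposes f)
bond 1 stroke→I1  (I1 integral (f out))
bond 0 stroke→J1  (only one effort-in slot at J1)
bond 3 stroke→J2  (J2: bond 0 brought flow, rest push out)

1  (I1 all integral)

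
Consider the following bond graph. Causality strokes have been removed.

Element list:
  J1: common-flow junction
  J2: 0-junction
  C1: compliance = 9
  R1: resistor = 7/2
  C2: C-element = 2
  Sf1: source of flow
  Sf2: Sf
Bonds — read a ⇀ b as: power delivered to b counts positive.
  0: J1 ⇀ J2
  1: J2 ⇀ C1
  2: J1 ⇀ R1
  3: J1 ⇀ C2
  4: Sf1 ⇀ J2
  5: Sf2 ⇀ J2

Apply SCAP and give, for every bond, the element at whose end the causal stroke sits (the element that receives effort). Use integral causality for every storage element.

#4 |Sf1  (Sf1 (Sf) sets flow on bond)
#5 |Sf2  (source Sf2 imposes f)
#1 |J2  (C1 integral (e out))
#0 |J1  (common-e at J2 fixed by 1)
#3 |J1  (C2 integral (e out))
#2 |R1  (only one flow-in slot at J1)

bond 0 stroke→J1
bond 1 stroke→J2
bond 2 stroke→R1
bond 3 stroke→J1
bond 4 stroke→Sf1
bond 5 stroke→Sf2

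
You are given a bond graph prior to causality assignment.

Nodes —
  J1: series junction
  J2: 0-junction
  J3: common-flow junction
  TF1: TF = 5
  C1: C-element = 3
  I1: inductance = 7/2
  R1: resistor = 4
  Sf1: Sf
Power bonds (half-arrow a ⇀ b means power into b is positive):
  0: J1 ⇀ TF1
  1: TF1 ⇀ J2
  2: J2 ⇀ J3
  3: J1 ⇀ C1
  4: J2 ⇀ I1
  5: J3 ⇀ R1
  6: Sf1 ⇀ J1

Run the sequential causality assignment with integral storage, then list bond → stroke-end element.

b6 stroke→Sf1  (Sf1 fixes flow; stroke at Sf1)
b0 stroke→J1  (common-f at J1 fixed by 6)
b3 stroke→J1  (J1: bond 6 brought flow, rest push out)
b1 stroke→TF1  (TF1: transformer flips bond 0)
b4 stroke→I1  (prefer integral on I1)
b2 stroke→J2  (J2 needs exactly one e-in)
b5 stroke→J3  (1-jn J3 has f-setter on 2)

β0 stroke→J1
β1 stroke→TF1
β2 stroke→J2
β3 stroke→J1
β4 stroke→I1
β5 stroke→J3
β6 stroke→Sf1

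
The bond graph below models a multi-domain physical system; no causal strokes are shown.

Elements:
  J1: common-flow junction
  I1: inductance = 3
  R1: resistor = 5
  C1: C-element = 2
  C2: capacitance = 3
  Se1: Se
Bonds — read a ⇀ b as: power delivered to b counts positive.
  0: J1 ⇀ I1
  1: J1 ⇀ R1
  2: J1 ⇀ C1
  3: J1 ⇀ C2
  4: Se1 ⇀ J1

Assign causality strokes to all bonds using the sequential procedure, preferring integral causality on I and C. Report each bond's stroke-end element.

#0 |I1
#1 |J1
#2 |J1
#3 |J1
#4 |J1

β4 stroke→J1  (Se1 fixes effort; stroke away)
β0 stroke→I1  (prefer integral on I1)
β1 stroke→J1  (J1: bond 0 brought flow, rest push out)
β2 stroke→J1  (common-f at J1 fixed by 0)
β3 stroke→J1  (J1 flow already set via bond 0)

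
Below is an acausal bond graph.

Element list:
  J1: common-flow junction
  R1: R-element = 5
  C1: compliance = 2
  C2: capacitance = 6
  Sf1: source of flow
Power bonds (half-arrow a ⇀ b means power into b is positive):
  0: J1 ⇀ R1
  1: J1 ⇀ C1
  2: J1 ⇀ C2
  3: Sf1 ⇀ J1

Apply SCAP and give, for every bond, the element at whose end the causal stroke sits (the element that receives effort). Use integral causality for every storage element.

β3 stroke→Sf1  (Sf1 (Sf) sets flow on bond)
β0 stroke→J1  (common-f at J1 fixed by 3)
β1 stroke→J1  (J1: bond 3 brought flow, rest push out)
β2 stroke→J1  (1-jn J1 has f-setter on 3)

b0 →J1
b1 →J1
b2 →J1
b3 →Sf1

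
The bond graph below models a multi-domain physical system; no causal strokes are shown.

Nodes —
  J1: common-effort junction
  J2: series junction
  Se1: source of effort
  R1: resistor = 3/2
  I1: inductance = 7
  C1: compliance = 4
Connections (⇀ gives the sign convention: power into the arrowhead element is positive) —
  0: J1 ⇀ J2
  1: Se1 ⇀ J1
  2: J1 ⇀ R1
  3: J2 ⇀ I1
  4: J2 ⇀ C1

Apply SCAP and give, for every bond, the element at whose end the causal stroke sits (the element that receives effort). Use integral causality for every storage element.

#1 stroke→J1  (source Se1 imposes e)
#0 stroke→J2  (common-e at J1 fixed by 1)
#2 stroke→R1  (J1 effort already set via bond 1)
#3 stroke→I1  (prefer integral on I1)
#4 stroke→J2  (1-jn J2 has f-setter on 3)

#0 |J2
#1 |J1
#2 |R1
#3 |I1
#4 |J2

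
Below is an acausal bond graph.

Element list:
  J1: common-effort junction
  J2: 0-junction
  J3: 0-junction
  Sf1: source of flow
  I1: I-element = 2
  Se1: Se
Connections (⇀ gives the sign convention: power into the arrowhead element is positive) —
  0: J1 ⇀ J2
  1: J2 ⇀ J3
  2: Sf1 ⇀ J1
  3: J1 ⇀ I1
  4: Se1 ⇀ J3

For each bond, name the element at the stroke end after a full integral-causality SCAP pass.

β2 →Sf1  (Sf1: flow source, stroke at near end)
β4 →J3  (Se1: effort source, stroke at far end)
β1 →J2  (J3: bond 4 brought effort, rest push out)
β0 →J1  (J2: bond 1 brought effort, rest push out)
β3 →I1  (0-jn J1 has e-setter on 0)

b0 stroke→J1
b1 stroke→J2
b2 stroke→Sf1
b3 stroke→I1
b4 stroke→J3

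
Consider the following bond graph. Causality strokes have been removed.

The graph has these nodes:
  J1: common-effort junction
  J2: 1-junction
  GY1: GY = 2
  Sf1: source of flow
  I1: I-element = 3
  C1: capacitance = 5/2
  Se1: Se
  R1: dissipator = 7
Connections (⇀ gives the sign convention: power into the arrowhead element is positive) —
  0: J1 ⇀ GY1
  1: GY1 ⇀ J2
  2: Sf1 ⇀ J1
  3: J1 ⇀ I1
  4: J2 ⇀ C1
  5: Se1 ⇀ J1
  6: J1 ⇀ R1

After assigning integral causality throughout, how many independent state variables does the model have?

2  (C1, I1 all integral)

β2 stroke→Sf1  (Sf1: flow source, stroke at near end)
β5 stroke→J1  (source Se1 imposes e)
β0 stroke→GY1  (J1 effort already set via bond 5)
β3 stroke→I1  (0-jn J1 has e-setter on 5)
β6 stroke→R1  (common-e at J1 fixed by 5)
β1 stroke→GY1  (GY1 both-in/both-out from 0)
β4 stroke→J2  (1-jn J2 has f-setter on 1)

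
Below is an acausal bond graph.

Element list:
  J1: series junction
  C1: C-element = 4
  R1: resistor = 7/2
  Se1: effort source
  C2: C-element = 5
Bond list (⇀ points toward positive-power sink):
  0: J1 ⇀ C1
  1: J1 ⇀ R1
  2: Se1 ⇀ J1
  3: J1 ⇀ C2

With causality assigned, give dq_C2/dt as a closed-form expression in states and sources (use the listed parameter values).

dq_C2/dt = 2*E_Se1/7 - q_C1/14 - 2*q_C2/35

b2 →J1  (Se1 (Se) sets effort on bond)
b0 →J1  (C1 outputs effort q/C1)
b3 →J1  (C2 integral (e out))
b1 →R1  (J1 needs exactly one f-in)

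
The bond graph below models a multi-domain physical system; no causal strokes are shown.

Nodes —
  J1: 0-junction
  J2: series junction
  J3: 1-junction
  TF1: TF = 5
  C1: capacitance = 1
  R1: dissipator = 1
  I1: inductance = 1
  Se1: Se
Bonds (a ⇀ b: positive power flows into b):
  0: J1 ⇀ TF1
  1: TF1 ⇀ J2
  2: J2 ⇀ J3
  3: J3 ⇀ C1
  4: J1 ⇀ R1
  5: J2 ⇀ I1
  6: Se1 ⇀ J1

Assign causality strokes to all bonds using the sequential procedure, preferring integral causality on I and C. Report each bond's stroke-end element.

#0 stroke→TF1
#1 stroke→J2
#2 stroke→J2
#3 stroke→J3
#4 stroke→R1
#5 stroke→I1
#6 stroke→J1

b6 →J1  (source Se1 imposes e)
b0 →TF1  (J1: bond 6 brought effort, rest push out)
b4 →R1  (J1: bond 6 brought effort, rest push out)
b1 →J2  (through TF1, causality passes straight; one stroke at TF1)
b3 →J3  (prefer integral on C1)
b2 →J2  (only one flow-in slot at J3)
b5 →I1  (closing 1-jn rule on J2)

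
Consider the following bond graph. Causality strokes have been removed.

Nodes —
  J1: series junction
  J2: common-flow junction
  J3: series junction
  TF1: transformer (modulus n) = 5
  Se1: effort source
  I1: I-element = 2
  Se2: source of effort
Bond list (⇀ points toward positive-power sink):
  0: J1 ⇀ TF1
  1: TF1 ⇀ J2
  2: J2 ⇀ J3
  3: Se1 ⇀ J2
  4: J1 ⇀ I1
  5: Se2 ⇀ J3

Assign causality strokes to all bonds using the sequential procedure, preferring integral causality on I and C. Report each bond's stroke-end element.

β0 |J1
β1 |TF1
β2 |J2
β3 |J2
β4 |I1
β5 |J3

β3 stroke→J2  (Se1 fixes effort; stroke away)
β5 stroke→J3  (Se2: effort source, stroke at far end)
β2 stroke→J2  (J3: last free bond brings flow in)
β1 stroke→TF1  (J2 needs exactly one f-in)
β0 stroke→J1  (TF1: transformer flips bond 1)
β4 stroke→I1  (only one flow-in slot at J1)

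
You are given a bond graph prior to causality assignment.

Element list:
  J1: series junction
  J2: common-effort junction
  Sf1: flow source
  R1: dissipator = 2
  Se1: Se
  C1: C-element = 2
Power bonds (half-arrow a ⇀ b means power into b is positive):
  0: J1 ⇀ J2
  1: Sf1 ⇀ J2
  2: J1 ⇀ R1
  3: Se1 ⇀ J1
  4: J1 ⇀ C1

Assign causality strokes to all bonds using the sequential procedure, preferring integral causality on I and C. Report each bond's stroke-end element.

#1 stroke at Sf1  (Sf1 fixes flow; stroke at Sf1)
#3 stroke at J1  (Se1: effort source, stroke at far end)
#0 stroke at J2  (only one effort-in slot at J2)
#2 stroke at J1  (J1 flow already set via bond 0)
#4 stroke at J1  (J1 flow already set via bond 0)

b0 stroke at J2
b1 stroke at Sf1
b2 stroke at J1
b3 stroke at J1
b4 stroke at J1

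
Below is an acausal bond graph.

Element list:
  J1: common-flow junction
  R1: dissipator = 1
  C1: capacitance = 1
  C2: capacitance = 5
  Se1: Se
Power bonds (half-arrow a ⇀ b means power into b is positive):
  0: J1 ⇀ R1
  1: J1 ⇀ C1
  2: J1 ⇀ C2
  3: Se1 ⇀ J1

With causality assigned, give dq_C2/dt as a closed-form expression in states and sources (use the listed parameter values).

bond 3 stroke at J1  (source Se1 imposes e)
bond 1 stroke at J1  (prefer integral on C1)
bond 2 stroke at J1  (C2 integral (e out))
bond 0 stroke at R1  (only one flow-in slot at J1)

dq_C2/dt = E_Se1 - q_C1 - q_C2/5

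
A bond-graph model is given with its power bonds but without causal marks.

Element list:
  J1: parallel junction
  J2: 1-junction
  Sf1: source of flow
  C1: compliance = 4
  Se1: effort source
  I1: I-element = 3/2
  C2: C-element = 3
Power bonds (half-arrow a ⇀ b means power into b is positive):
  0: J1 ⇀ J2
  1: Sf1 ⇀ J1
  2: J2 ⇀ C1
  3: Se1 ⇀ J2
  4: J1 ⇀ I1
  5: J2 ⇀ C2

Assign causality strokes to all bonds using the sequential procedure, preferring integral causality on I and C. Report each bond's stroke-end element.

#1 stroke→Sf1  (source Sf1 imposes f)
#3 stroke→J2  (Se1 fixes effort; stroke away)
#2 stroke→J2  (C1 outputs effort q/C1)
#4 stroke→I1  (I1: I, integral causality)
#0 stroke→J1  (closing 0-jn rule on J1)
#5 stroke→J2  (1-jn J2 has f-setter on 0)

β0 →J1
β1 →Sf1
β2 →J2
β3 →J2
β4 →I1
β5 →J2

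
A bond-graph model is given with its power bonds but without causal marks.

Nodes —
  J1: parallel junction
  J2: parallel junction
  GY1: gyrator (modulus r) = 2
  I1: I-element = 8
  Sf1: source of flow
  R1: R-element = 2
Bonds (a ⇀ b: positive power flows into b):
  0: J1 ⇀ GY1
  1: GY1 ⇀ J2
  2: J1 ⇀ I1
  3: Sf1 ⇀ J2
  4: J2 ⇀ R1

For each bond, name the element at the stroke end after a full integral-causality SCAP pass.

bond 3 |Sf1  (Sf1 (Sf) sets flow on bond)
bond 2 |I1  (prefer integral on I1)
bond 0 |J1  (J1: last free bond brings effort in)
bond 1 |J2  (GY1: gyrator matches bond 0)
bond 4 |R1  (common-e at J2 fixed by 1)

b0 →J1
b1 →J2
b2 →I1
b3 →Sf1
b4 →R1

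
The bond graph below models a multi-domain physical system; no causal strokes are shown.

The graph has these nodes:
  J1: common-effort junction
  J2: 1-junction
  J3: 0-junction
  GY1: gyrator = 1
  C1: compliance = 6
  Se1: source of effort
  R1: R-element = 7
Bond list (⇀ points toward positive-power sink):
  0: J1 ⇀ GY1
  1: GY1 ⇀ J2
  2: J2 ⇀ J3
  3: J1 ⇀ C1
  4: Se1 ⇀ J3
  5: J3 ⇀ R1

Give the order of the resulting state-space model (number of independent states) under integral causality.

bond 4 stroke at J3  (Se1: effort source, stroke at far end)
bond 2 stroke at J2  (common-e at J3 fixed by 4)
bond 5 stroke at R1  (common-e at J3 fixed by 4)
bond 1 stroke at GY1  (only one flow-in slot at J2)
bond 0 stroke at GY1  (GY GY1: same side as bond 1)
bond 3 stroke at J1  (closing 0-jn rule on J1)

1  (C1 all integral)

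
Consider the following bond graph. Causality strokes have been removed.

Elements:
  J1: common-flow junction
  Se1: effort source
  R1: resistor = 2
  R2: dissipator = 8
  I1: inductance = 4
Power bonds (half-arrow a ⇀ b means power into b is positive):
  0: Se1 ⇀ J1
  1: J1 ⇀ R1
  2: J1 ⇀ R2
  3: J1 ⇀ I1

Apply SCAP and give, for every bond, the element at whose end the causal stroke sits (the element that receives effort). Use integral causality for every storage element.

bond 0 stroke at J1
bond 1 stroke at J1
bond 2 stroke at J1
bond 3 stroke at I1

bond 0 stroke→J1  (Se1 (Se) sets effort on bond)
bond 3 stroke→I1  (prefer integral on I1)
bond 1 stroke→J1  (common-f at J1 fixed by 3)
bond 2 stroke→J1  (J1: bond 3 brought flow, rest push out)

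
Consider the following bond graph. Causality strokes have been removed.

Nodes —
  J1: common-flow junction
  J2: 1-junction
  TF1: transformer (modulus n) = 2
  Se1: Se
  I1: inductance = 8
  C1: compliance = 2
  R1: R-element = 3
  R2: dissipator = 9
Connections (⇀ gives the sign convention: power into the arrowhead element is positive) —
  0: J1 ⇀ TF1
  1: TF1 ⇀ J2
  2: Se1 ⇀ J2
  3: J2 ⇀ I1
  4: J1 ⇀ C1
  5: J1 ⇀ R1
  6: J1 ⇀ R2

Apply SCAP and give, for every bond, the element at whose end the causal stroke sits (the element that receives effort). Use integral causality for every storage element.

b2 |J2  (Se1: effort source, stroke at far end)
b3 |I1  (prefer integral on I1)
b1 |J2  (J2 flow already set via bond 3)
b0 |TF1  (through TF1, causality passes straight; one stroke at TF1)
b4 |J1  (common-f at J1 fixed by 0)
b5 |J1  (J1 flow already set via bond 0)
b6 |J1  (1-jn J1 has f-setter on 0)

bond 0 |TF1
bond 1 |J2
bond 2 |J2
bond 3 |I1
bond 4 |J1
bond 5 |J1
bond 6 |J1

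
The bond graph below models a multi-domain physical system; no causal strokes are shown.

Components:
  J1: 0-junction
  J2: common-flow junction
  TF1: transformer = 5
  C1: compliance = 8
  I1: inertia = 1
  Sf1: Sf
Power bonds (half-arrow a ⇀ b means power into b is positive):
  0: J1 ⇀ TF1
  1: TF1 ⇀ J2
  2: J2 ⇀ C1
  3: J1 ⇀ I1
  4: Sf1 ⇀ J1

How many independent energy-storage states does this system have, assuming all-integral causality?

bond 4 |Sf1  (Sf1: flow source, stroke at near end)
bond 2 |J2  (C1 outputs effort q/C1)
bond 1 |TF1  (only one flow-in slot at J2)
bond 0 |J1  (TF TF1: opposite of bond 1)
bond 3 |I1  (0-jn J1 has e-setter on 0)

2  (C1, I1 all integral)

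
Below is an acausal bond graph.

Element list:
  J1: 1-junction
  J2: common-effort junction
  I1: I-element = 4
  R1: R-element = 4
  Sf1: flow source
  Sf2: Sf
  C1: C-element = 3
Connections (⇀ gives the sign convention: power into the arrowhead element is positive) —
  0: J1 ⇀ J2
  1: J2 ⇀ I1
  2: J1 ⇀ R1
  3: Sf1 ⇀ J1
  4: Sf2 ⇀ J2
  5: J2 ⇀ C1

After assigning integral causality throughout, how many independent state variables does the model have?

β3 stroke at Sf1  (Sf1 fixes flow; stroke at Sf1)
β4 stroke at Sf2  (source Sf2 imposes f)
β0 stroke at J1  (1-jn J1 has f-setter on 3)
β2 stroke at J1  (common-f at J1 fixed by 3)
β1 stroke at I1  (prefer integral on I1)
β5 stroke at J2  (J2: last free bond brings effort in)

2  (C1, I1 all integral)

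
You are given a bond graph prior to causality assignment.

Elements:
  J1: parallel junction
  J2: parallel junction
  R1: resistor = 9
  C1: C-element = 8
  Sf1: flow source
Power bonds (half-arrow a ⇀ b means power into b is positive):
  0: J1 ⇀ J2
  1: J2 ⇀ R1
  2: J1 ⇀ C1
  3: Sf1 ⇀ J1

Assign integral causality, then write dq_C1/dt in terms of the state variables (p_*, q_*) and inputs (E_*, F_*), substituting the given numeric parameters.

dq_C1/dt = F_Sf1 - q_C1/72

b3 stroke at Sf1  (Sf1 fixes flow; stroke at Sf1)
b2 stroke at J1  (prefer integral on C1)
b0 stroke at J2  (0-jn J1 has e-setter on 2)
b1 stroke at R1  (J2: bond 0 brought effort, rest push out)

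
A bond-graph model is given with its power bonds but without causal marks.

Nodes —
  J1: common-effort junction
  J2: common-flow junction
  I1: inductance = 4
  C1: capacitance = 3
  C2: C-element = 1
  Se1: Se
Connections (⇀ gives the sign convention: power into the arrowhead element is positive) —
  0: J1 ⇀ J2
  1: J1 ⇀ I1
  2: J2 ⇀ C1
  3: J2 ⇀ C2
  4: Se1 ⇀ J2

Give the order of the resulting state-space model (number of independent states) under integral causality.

3  (C1, C2, I1 all integral)

bond 4 stroke at J2  (source Se1 imposes e)
bond 1 stroke at I1  (I1: I, integral causality)
bond 0 stroke at J1  (closing 0-jn rule on J1)
bond 2 stroke at J2  (common-f at J2 fixed by 0)
bond 3 stroke at J2  (J2 flow already set via bond 0)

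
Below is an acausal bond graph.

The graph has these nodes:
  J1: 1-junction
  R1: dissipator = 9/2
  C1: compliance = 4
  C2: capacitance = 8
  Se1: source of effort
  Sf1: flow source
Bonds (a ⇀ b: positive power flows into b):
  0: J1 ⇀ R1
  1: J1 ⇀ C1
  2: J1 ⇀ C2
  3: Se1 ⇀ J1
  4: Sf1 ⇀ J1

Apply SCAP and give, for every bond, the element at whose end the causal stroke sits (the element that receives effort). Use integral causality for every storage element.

bond 0 |J1
bond 1 |J1
bond 2 |J1
bond 3 |J1
bond 4 |Sf1

β3 →J1  (Se1 (Se) sets effort on bond)
β4 →Sf1  (Sf1: flow source, stroke at near end)
β0 →J1  (common-f at J1 fixed by 4)
β1 →J1  (1-jn J1 has f-setter on 4)
β2 →J1  (common-f at J1 fixed by 4)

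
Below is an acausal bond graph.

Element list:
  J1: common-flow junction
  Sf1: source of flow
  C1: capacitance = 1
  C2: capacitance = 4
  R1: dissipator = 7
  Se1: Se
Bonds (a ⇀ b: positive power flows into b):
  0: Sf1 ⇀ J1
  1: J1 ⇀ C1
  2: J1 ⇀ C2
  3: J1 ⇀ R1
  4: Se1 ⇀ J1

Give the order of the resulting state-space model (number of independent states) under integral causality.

2  (C1, C2 all integral)

#0 stroke at Sf1  (Sf1 fixes flow; stroke at Sf1)
#4 stroke at J1  (Se1 fixes effort; stroke away)
#1 stroke at J1  (common-f at J1 fixed by 0)
#2 stroke at J1  (J1 flow already set via bond 0)
#3 stroke at J1  (1-jn J1 has f-setter on 0)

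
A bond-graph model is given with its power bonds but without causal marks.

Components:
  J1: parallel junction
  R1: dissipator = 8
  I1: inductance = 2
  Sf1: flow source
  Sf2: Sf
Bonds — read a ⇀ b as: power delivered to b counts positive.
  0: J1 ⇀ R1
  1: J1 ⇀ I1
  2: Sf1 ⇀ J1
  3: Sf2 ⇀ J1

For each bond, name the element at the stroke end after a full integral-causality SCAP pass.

bond 2 stroke at Sf1  (Sf1: flow source, stroke at near end)
bond 3 stroke at Sf2  (Sf2: flow source, stroke at near end)
bond 1 stroke at I1  (I1 outputs flow p/I1)
bond 0 stroke at J1  (closing 0-jn rule on J1)

β0 stroke at J1
β1 stroke at I1
β2 stroke at Sf1
β3 stroke at Sf2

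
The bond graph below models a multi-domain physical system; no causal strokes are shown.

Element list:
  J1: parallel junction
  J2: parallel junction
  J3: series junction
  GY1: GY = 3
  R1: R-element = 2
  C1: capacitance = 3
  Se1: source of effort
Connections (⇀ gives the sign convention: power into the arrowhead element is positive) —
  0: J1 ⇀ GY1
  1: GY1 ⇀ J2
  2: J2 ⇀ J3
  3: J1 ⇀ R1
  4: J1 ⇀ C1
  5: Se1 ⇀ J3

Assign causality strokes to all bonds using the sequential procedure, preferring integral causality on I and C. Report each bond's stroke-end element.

b0 |GY1
b1 |GY1
b2 |J2
b3 |R1
b4 |J1
b5 |J3

β5 |J3  (Se1 (Se) sets effort on bond)
β2 |J2  (closing 1-jn rule on J3)
β1 |GY1  (0-jn J2 has e-setter on 2)
β0 |GY1  (through GY1, causality inverts; strokes same side of GY1)
β4 |J1  (C1 integral (e out))
β3 |R1  (J1 effort already set via bond 4)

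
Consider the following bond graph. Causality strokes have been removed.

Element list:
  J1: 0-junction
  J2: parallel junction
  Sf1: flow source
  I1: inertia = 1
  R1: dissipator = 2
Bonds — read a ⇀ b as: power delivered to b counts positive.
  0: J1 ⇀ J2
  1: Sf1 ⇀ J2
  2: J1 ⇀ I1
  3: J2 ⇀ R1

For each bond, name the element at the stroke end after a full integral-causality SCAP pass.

bond 1 |Sf1  (source Sf1 imposes f)
bond 2 |I1  (I1 outputs flow p/I1)
bond 0 |J1  (J1 needs exactly one e-in)
bond 3 |J2  (closing 0-jn rule on J2)

bond 0 stroke at J1
bond 1 stroke at Sf1
bond 2 stroke at I1
bond 3 stroke at J2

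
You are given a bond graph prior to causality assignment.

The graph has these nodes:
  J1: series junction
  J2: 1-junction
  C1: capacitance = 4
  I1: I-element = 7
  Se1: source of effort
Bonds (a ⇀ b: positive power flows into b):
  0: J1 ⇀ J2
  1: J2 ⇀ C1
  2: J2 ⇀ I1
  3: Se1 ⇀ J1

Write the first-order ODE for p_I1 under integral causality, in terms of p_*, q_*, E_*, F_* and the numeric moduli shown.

dp_I1/dt = E_Se1 - q_C1/4

b3 stroke→J1  (Se1 (Se) sets effort on bond)
b0 stroke→J2  (only one flow-in slot at J1)
b1 stroke→J2  (prefer integral on C1)
b2 stroke→I1  (closing 1-jn rule on J2)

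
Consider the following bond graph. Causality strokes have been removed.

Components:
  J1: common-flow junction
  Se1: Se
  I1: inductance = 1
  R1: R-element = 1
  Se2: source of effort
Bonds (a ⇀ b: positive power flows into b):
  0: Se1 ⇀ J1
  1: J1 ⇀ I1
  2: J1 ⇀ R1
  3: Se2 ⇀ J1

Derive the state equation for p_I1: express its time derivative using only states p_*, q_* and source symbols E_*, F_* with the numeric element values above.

#0 |J1  (Se1 fixes effort; stroke away)
#3 |J1  (source Se2 imposes e)
#1 |I1  (I1 integral (f out))
#2 |J1  (J1 flow already set via bond 1)

dp_I1/dt = E_Se1 + E_Se2 - p_I1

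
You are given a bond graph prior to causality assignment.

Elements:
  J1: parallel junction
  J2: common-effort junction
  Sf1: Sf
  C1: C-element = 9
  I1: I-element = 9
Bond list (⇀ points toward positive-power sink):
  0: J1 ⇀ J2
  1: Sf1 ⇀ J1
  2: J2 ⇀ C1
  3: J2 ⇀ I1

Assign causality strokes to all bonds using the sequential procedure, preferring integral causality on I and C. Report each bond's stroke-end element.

bond 0 →J1
bond 1 →Sf1
bond 2 →J2
bond 3 →I1

bond 1 →Sf1  (Sf1 (Sf) sets flow on bond)
bond 0 →J1  (J1 needs exactly one e-in)
bond 2 →J2  (C1 integral (e out))
bond 3 →I1  (common-e at J2 fixed by 2)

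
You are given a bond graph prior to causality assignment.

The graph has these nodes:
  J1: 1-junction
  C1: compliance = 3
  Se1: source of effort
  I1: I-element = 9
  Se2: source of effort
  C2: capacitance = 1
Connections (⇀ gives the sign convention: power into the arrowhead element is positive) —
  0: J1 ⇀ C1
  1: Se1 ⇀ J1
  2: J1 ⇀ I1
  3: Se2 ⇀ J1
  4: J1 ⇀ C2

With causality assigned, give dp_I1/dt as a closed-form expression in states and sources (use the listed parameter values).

dp_I1/dt = E_Se1 + E_Se2 - q_C1/3 - q_C2

bond 1 stroke at J1  (source Se1 imposes e)
bond 3 stroke at J1  (Se2: effort source, stroke at far end)
bond 0 stroke at J1  (prefer integral on C1)
bond 2 stroke at I1  (I1 outputs flow p/I1)
bond 4 stroke at J1  (J1: bond 2 brought flow, rest push out)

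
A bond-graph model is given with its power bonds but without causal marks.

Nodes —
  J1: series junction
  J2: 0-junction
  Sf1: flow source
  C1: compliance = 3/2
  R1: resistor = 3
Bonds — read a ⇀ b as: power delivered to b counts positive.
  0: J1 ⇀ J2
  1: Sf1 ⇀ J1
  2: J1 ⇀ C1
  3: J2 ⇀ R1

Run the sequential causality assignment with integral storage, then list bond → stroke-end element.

bond 1 |Sf1  (Sf1: flow source, stroke at near end)
bond 0 |J1  (common-f at J1 fixed by 1)
bond 2 |J1  (common-f at J1 fixed by 1)
bond 3 |J2  (only one effort-in slot at J2)

bond 0 stroke→J1
bond 1 stroke→Sf1
bond 2 stroke→J1
bond 3 stroke→J2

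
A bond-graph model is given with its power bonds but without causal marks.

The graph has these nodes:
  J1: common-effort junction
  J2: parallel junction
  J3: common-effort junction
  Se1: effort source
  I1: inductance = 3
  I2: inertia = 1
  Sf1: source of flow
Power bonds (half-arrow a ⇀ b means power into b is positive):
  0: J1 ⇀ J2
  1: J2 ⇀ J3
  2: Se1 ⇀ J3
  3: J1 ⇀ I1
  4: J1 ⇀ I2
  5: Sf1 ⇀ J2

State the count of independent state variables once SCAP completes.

2  (I1, I2 all integral)

#2 stroke at J3  (Se1 (Se) sets effort on bond)
#5 stroke at Sf1  (Sf1: flow source, stroke at near end)
#1 stroke at J2  (J3 effort already set via bond 2)
#0 stroke at J1  (J2: bond 1 brought effort, rest push out)
#3 stroke at I1  (J1 effort already set via bond 0)
#4 stroke at I2  (common-e at J1 fixed by 0)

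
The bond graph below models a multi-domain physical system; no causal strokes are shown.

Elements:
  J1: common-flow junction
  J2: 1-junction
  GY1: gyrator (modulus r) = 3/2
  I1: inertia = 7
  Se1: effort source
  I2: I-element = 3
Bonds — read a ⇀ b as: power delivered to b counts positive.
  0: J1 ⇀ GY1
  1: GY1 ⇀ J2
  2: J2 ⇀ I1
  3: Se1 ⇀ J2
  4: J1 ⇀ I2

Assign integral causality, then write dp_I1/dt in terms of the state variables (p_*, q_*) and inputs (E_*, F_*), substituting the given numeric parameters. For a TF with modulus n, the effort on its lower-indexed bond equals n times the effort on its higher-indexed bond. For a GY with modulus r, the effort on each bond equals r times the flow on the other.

β3 stroke→J2  (Se1 fixes effort; stroke away)
β2 stroke→I1  (I1 integral (f out))
β1 stroke→J2  (J2: bond 2 brought flow, rest push out)
β0 stroke→J1  (through GY1, causality inverts; strokes same side of GY1)
β4 stroke→I2  (J1 needs exactly one f-in)

dp_I1/dt = E_Se1 + p_I2/2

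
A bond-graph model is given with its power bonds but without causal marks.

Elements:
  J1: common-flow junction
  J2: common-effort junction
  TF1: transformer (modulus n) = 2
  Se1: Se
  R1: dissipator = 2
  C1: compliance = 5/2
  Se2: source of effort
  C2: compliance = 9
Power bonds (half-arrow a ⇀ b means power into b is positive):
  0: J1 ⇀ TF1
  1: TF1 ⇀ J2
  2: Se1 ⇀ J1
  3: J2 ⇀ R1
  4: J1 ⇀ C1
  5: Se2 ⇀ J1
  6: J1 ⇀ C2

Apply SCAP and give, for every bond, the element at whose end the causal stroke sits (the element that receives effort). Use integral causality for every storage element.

bond 0 |TF1
bond 1 |J2
bond 2 |J1
bond 3 |R1
bond 4 |J1
bond 5 |J1
bond 6 |J1

bond 2 |J1  (Se1 (Se) sets effort on bond)
bond 5 |J1  (Se2: effort source, stroke at far end)
bond 4 |J1  (prefer integral on C1)
bond 6 |J1  (C2: C, integral causality)
bond 0 |TF1  (J1: last free bond brings flow in)
bond 1 |J2  (TF1 one-in-one-out from 0)
bond 3 |R1  (0-jn J2 has e-setter on 1)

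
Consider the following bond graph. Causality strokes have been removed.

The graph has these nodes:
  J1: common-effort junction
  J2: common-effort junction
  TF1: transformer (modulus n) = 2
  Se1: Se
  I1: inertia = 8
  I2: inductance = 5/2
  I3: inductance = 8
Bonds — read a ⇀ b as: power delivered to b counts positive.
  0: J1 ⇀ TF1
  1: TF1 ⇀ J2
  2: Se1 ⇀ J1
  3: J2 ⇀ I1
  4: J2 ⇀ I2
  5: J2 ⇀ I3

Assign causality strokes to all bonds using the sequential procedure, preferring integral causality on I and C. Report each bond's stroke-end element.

#2 stroke at J1  (Se1: effort source, stroke at far end)
#0 stroke at TF1  (common-e at J1 fixed by 2)
#1 stroke at J2  (TF1 one-in-one-out from 0)
#3 stroke at I1  (J2 effort already set via bond 1)
#4 stroke at I2  (common-e at J2 fixed by 1)
#5 stroke at I3  (J2 effort already set via bond 1)

bond 0 stroke→TF1
bond 1 stroke→J2
bond 2 stroke→J1
bond 3 stroke→I1
bond 4 stroke→I2
bond 5 stroke→I3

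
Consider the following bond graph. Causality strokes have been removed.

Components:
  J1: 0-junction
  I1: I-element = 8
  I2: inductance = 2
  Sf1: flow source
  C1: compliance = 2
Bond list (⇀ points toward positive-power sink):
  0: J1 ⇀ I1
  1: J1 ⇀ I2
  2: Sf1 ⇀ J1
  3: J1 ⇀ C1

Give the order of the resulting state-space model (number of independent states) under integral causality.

3  (C1, I1, I2 all integral)

β2 →Sf1  (Sf1: flow source, stroke at near end)
β0 →I1  (I1: I, integral causality)
β1 →I2  (I2 outputs flow p/I2)
β3 →J1  (J1: last free bond brings effort in)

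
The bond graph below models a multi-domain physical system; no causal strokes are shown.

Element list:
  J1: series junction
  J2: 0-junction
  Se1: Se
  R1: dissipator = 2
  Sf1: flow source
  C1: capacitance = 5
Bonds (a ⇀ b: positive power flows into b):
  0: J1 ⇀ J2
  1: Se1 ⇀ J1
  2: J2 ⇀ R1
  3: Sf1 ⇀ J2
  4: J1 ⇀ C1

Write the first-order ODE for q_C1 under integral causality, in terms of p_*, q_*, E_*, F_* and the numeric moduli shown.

b1 stroke at J1  (source Se1 imposes e)
b3 stroke at Sf1  (source Sf1 imposes f)
b4 stroke at J1  (C1 outputs effort q/C1)
b0 stroke at J2  (J1 needs exactly one f-in)
b2 stroke at R1  (J2 effort already set via bond 0)

dq_C1/dt = E_Se1/2 - F_Sf1 - q_C1/10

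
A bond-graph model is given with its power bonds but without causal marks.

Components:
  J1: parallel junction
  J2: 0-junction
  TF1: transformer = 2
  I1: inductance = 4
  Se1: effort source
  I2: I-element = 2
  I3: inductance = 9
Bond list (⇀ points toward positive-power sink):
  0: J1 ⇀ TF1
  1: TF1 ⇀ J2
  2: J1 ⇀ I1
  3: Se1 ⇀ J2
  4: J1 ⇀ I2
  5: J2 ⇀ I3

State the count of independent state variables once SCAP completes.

#3 →J2  (Se1: effort source, stroke at far end)
#1 →TF1  (0-jn J2 has e-setter on 3)
#5 →I3  (J2 effort already set via bond 3)
#0 →J1  (TF1: transformer flips bond 1)
#2 →I1  (J1: bond 0 brought effort, rest push out)
#4 →I2  (J1 effort already set via bond 0)

3  (I1, I2, I3 all integral)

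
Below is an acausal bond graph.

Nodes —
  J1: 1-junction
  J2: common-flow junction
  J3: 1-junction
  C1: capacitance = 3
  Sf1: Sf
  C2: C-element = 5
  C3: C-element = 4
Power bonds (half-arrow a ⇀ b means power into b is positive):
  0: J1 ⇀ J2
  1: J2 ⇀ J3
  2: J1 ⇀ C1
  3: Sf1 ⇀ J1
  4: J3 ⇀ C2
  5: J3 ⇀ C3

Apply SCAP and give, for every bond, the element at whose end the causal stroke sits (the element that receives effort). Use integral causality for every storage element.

bond 0 |J1
bond 1 |J2
bond 2 |J1
bond 3 |Sf1
bond 4 |J3
bond 5 |J3

#3 stroke→Sf1  (Sf1 (Sf) sets flow on bond)
#0 stroke→J1  (J1 flow already set via bond 3)
#2 stroke→J1  (1-jn J1 has f-setter on 3)
#1 stroke→J2  (common-f at J2 fixed by 0)
#4 stroke→J3  (J3 flow already set via bond 1)
#5 stroke→J3  (J3 flow already set via bond 1)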